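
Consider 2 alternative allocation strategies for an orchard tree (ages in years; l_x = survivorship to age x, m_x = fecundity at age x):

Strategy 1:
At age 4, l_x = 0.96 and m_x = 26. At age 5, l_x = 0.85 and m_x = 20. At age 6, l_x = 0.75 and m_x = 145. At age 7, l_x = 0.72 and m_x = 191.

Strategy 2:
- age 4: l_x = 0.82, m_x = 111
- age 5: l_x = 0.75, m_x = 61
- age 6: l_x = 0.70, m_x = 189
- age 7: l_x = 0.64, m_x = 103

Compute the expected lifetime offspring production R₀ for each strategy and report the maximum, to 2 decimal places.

Strategy 1: R₀ = 0.96×26 + 0.85×20 + 0.75×145 + 0.72×191 = 288.2300
Strategy 2: R₀ = 0.82×111 + 0.75×61 + 0.70×189 + 0.64×103 = 334.9900
Highest R₀: strategy 2 with 334.9900.

334.99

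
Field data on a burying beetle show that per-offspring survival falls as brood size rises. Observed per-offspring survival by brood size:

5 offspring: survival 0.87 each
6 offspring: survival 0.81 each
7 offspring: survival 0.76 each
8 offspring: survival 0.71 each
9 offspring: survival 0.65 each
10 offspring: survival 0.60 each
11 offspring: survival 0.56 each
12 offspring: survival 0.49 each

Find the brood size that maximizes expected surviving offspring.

11

Expected surviving offspring = c × s(c):
  c=5: 5 × 0.87 = 4.350
  c=6: 6 × 0.81 = 4.860
  c=7: 7 × 0.76 = 5.320
  c=8: 8 × 0.71 = 5.680
  c=9: 9 × 0.65 = 5.850
  c=10: 10 × 0.60 = 6.000
  c=11: 11 × 0.56 = 6.160
  c=12: 12 × 0.49 = 5.880
Maximum at c = 11 (6.160 surviving offspring).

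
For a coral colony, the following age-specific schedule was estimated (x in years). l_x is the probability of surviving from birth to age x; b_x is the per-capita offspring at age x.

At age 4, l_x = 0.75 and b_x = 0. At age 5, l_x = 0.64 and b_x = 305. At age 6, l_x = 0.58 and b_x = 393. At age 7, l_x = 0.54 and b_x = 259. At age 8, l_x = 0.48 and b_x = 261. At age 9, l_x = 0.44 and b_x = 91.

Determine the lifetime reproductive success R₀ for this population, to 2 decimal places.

728.32

R₀ = Σ l_x b_x:
  age 4: 0.75 × 0 = 0.0000
  age 5: 0.64 × 305 = 195.2000
  age 6: 0.58 × 393 = 227.9400
  age 7: 0.54 × 259 = 139.8600
  age 8: 0.48 × 261 = 125.2800
  age 9: 0.44 × 91 = 40.0400
R₀ = 0.0000 + 195.2000 + 227.9400 + 139.8600 + 125.2800 + 40.0400 = 728.3200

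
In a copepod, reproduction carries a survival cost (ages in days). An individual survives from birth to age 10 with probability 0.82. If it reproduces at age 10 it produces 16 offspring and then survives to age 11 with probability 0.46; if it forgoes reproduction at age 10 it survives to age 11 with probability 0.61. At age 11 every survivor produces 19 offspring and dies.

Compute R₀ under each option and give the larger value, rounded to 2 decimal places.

breed at age 10: R₀ = 0.82 × (16 + 0.46 × 19) = 0.82 × 24.7400 = 20.2868
delay to age 11: R₀ = 0.82 × (0.61 × 19) = 0.82 × 11.5900 = 9.5038
Higher: breed at age 10 (20.2868).

20.29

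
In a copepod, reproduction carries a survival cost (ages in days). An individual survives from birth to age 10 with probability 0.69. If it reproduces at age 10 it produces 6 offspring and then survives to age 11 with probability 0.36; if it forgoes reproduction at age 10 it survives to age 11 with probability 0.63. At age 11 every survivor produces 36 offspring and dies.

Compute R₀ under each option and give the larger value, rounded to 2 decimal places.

breed at age 10: R₀ = 0.69 × (6 + 0.36 × 36) = 0.69 × 18.9600 = 13.0824
delay to age 11: R₀ = 0.69 × (0.63 × 36) = 0.69 × 22.6800 = 15.6492
Higher: delay to age 11 (15.6492).

15.65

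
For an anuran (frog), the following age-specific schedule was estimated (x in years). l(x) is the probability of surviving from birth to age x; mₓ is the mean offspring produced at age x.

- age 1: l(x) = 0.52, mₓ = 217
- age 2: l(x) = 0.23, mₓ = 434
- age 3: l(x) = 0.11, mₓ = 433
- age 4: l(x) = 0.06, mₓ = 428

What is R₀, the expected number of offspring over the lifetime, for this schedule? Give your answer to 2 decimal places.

R₀ = Σ l(x) mₓ:
  age 1: 0.52 × 217 = 112.8400
  age 2: 0.23 × 434 = 99.8200
  age 3: 0.11 × 433 = 47.6300
  age 4: 0.06 × 428 = 25.6800
R₀ = 112.8400 + 99.8200 + 47.6300 + 25.6800 = 285.9700

285.97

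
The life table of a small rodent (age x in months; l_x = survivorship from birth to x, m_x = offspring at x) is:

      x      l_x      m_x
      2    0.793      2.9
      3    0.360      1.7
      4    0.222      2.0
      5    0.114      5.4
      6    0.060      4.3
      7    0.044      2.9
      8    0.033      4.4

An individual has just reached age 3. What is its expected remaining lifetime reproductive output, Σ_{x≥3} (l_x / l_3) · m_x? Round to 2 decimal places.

6.12

l_3 = 0.360. Conditional survival from age 3 to x is l_x / l_3.
  x=3: (0.360/0.360) × 1.7 = 1.7000
  x=4: (0.222/0.360) × 2.0 = 1.2333
  x=5: (0.114/0.360) × 5.4 = 1.7100
  x=6: (0.060/0.360) × 4.3 = 0.7167
  x=7: (0.044/0.360) × 2.9 = 0.3544
  x=8: (0.033/0.360) × 4.4 = 0.4033
Sum = 1.7000 + 1.2333 + 1.7100 + 0.7167 + 0.3544 + 0.4033 = 6.1178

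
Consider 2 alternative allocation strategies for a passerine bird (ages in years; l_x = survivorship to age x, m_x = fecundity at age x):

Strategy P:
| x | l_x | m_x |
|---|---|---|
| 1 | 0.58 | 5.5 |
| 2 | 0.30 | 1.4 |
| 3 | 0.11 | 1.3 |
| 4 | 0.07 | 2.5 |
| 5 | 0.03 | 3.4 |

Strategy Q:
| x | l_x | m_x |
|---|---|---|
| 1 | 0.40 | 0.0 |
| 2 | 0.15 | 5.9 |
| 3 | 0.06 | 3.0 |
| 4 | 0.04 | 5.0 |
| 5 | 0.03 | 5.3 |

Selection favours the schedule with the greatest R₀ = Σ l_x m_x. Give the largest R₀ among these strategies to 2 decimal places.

4.03

Strategy P: R₀ = 0.58×5.5 + 0.30×1.4 + 0.11×1.3 + 0.07×2.5 + 0.03×3.4 = 4.0300
Strategy Q: R₀ = 0.40×0.0 + 0.15×5.9 + 0.06×3.0 + 0.04×5.0 + 0.03×5.3 = 1.4240
Highest R₀: strategy P with 4.0300.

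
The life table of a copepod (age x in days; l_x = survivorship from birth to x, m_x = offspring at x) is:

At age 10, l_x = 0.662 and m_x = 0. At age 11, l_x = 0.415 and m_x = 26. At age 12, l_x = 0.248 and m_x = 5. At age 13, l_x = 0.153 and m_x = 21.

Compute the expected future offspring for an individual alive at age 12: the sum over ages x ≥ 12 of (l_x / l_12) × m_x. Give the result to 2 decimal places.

l_12 = 0.248. Conditional survival from age 12 to x is l_x / l_12.
  x=12: (0.248/0.248) × 5 = 5.0000
  x=13: (0.153/0.248) × 21 = 12.9556
Sum = 5.0000 + 12.9556 = 17.9556

17.96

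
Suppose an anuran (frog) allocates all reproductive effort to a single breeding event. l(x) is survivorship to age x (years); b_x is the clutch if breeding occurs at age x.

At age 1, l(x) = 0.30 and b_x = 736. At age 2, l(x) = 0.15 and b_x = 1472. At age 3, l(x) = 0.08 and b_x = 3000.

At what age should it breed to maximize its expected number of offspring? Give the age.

Expected offspring if breeding at age x = l(x) × b_x:
  age 1: 0.30 × 736 = 220.800
  age 2: 0.15 × 1472 = 220.800
  age 3: 0.08 × 3000 = 240.000
Maximum at age 3 (240.000).

3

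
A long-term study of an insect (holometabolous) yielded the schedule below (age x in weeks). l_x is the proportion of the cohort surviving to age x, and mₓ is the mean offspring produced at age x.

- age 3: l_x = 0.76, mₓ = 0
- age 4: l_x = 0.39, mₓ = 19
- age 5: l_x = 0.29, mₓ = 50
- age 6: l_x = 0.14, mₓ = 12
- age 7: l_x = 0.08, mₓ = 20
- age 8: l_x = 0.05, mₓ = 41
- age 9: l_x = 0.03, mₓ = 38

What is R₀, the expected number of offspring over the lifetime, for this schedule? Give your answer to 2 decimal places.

R₀ = Σ l_x mₓ:
  age 3: 0.76 × 0 = 0.0000
  age 4: 0.39 × 19 = 7.4100
  age 5: 0.29 × 50 = 14.5000
  age 6: 0.14 × 12 = 1.6800
  age 7: 0.08 × 20 = 1.6000
  age 8: 0.05 × 41 = 2.0500
  age 9: 0.03 × 38 = 1.1400
R₀ = 0.0000 + 7.4100 + 14.5000 + 1.6800 + 1.6000 + 2.0500 + 1.1400 = 28.3800

28.38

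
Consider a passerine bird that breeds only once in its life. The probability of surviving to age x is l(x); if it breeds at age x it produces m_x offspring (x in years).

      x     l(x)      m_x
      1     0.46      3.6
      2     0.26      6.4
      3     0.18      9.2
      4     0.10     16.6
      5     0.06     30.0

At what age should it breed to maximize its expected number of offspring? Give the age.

Expected offspring if breeding at age x = l(x) × m_x:
  age 1: 0.46 × 3.6 = 1.656
  age 2: 0.26 × 6.4 = 1.664
  age 3: 0.18 × 9.2 = 1.656
  age 4: 0.10 × 16.6 = 1.660
  age 5: 0.06 × 30.0 = 1.800
Maximum at age 5 (1.800).

5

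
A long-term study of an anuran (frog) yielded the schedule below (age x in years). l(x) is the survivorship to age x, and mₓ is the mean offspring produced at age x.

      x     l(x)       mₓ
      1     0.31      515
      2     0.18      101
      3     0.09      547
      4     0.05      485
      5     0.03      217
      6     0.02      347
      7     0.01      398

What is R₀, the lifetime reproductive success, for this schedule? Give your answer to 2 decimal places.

268.74

R₀ = Σ l(x) mₓ:
  age 1: 0.31 × 515 = 159.6500
  age 2: 0.18 × 101 = 18.1800
  age 3: 0.09 × 547 = 49.2300
  age 4: 0.05 × 485 = 24.2500
  age 5: 0.03 × 217 = 6.5100
  age 6: 0.02 × 347 = 6.9400
  age 7: 0.01 × 398 = 3.9800
R₀ = 159.6500 + 18.1800 + 49.2300 + 24.2500 + 6.5100 + 6.9400 + 3.9800 = 268.7400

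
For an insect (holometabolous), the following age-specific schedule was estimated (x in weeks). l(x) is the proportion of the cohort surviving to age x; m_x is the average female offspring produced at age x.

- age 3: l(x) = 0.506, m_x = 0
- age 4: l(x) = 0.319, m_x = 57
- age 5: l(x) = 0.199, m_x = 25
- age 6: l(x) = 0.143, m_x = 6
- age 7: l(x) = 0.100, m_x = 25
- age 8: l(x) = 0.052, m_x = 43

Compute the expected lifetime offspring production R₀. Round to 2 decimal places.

R₀ = Σ l(x) m_x:
  age 3: 0.506 × 0 = 0.0000
  age 4: 0.319 × 57 = 18.1830
  age 5: 0.199 × 25 = 4.9750
  age 6: 0.143 × 6 = 0.8580
  age 7: 0.100 × 25 = 2.5000
  age 8: 0.052 × 43 = 2.2360
R₀ = 0.0000 + 18.1830 + 4.9750 + 0.8580 + 2.5000 + 2.2360 = 28.7520

28.75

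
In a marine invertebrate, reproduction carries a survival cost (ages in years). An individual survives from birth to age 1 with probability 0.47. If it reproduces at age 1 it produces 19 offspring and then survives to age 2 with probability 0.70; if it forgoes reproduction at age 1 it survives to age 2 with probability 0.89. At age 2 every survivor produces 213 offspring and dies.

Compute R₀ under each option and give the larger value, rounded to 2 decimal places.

breed at age 1: R₀ = 0.47 × (19 + 0.70 × 213) = 0.47 × 168.1000 = 79.0070
delay to age 2: R₀ = 0.47 × (0.89 × 213) = 0.47 × 189.5700 = 89.0979
Higher: delay to age 2 (89.0979).

89.10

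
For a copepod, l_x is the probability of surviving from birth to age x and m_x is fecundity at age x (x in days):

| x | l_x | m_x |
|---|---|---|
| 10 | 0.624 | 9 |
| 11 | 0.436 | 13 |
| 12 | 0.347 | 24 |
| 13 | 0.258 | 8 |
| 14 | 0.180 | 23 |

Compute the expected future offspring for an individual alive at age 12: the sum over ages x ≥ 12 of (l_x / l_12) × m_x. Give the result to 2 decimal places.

41.88

l_12 = 0.347. Conditional survival from age 12 to x is l_x / l_12.
  x=12: (0.347/0.347) × 24 = 24.0000
  x=13: (0.258/0.347) × 8 = 5.9481
  x=14: (0.180/0.347) × 23 = 11.9308
Sum = 24.0000 + 5.9481 + 11.9308 = 41.8790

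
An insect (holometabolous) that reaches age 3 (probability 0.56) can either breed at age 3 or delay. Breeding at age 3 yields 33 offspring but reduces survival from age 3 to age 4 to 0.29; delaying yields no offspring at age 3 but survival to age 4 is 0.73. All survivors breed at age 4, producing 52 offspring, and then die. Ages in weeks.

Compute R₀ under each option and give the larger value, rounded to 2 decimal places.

breed at age 3: R₀ = 0.56 × (33 + 0.29 × 52) = 0.56 × 48.0800 = 26.9248
delay to age 4: R₀ = 0.56 × (0.73 × 52) = 0.56 × 37.9600 = 21.2576
Higher: breed at age 3 (26.9248).

26.92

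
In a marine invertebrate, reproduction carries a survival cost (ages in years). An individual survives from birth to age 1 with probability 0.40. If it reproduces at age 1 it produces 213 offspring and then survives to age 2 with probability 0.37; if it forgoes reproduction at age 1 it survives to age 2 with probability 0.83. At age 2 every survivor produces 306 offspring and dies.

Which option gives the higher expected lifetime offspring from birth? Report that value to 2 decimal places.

breed at age 1: R₀ = 0.40 × (213 + 0.37 × 306) = 0.40 × 326.2200 = 130.4880
delay to age 2: R₀ = 0.40 × (0.83 × 306) = 0.40 × 253.9800 = 101.5920
Higher: breed at age 1 (130.4880).

130.49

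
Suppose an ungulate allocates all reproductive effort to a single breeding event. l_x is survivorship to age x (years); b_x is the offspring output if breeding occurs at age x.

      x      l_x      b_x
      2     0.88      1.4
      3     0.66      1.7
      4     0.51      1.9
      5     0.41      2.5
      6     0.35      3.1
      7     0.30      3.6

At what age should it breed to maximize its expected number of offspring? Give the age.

2

Expected offspring if breeding at age x = l_x × b_x:
  age 2: 0.88 × 1.4 = 1.232
  age 3: 0.66 × 1.7 = 1.122
  age 4: 0.51 × 1.9 = 0.969
  age 5: 0.41 × 2.5 = 1.025
  age 6: 0.35 × 3.1 = 1.085
  age 7: 0.30 × 3.6 = 1.080
Maximum at age 2 (1.232).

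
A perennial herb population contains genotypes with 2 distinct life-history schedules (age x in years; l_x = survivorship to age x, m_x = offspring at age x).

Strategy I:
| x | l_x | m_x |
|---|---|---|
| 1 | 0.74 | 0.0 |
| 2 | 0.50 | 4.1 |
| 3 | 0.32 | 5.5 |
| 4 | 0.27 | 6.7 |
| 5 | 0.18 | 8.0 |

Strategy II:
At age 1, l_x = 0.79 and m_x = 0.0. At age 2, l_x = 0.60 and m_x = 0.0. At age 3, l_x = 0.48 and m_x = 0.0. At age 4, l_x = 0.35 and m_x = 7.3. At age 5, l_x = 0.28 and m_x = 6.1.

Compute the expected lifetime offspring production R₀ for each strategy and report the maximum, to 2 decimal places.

Strategy I: R₀ = 0.74×0.0 + 0.50×4.1 + 0.32×5.5 + 0.27×6.7 + 0.18×8.0 = 7.0590
Strategy II: R₀ = 0.79×0.0 + 0.60×0.0 + 0.48×0.0 + 0.35×7.3 + 0.28×6.1 = 4.2630
Highest R₀: strategy I with 7.0590.

7.06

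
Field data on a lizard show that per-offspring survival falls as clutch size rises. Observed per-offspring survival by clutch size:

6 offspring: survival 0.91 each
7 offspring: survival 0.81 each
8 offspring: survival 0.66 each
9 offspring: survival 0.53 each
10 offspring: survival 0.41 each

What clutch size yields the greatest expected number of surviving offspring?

Expected surviving offspring = c × s(c):
  c=6: 6 × 0.91 = 5.460
  c=7: 7 × 0.81 = 5.670
  c=8: 8 × 0.66 = 5.280
  c=9: 9 × 0.53 = 4.770
  c=10: 10 × 0.41 = 4.100
Maximum at c = 7 (5.670 surviving offspring).

7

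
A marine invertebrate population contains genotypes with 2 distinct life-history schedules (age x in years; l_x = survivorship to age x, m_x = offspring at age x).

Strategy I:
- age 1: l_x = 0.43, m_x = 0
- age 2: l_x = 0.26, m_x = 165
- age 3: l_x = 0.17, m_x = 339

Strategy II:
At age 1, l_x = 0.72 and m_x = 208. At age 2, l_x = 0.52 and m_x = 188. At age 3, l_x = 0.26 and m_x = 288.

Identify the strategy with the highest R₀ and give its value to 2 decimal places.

322.40

Strategy I: R₀ = 0.43×0 + 0.26×165 + 0.17×339 = 100.5300
Strategy II: R₀ = 0.72×208 + 0.52×188 + 0.26×288 = 322.4000
Highest R₀: strategy II with 322.4000.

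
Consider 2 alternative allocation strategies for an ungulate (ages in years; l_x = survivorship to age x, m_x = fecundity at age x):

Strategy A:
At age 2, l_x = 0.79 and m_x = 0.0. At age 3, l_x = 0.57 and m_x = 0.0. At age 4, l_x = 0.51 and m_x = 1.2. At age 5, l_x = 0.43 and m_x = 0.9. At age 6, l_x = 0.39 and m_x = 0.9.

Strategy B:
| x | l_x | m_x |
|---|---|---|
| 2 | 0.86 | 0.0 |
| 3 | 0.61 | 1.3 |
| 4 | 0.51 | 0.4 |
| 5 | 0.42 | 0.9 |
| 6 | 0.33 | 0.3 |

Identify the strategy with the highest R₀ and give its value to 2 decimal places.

Strategy A: R₀ = 0.79×0.0 + 0.57×0.0 + 0.51×1.2 + 0.43×0.9 + 0.39×0.9 = 1.3500
Strategy B: R₀ = 0.86×0.0 + 0.61×1.3 + 0.51×0.4 + 0.42×0.9 + 0.33×0.3 = 1.4740
Highest R₀: strategy B with 1.4740.

1.47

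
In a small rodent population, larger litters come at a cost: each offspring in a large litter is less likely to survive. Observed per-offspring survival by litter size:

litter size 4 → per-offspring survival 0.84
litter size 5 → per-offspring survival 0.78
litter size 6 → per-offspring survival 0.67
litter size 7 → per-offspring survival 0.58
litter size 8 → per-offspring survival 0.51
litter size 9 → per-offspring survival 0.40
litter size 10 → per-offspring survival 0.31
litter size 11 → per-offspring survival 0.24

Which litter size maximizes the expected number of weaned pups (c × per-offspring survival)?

Expected weaned pups = c × s(c):
  c=4: 4 × 0.84 = 3.360
  c=5: 5 × 0.78 = 3.900
  c=6: 6 × 0.67 = 4.020
  c=7: 7 × 0.58 = 4.060
  c=8: 8 × 0.51 = 4.080
  c=9: 9 × 0.40 = 3.600
  c=10: 10 × 0.31 = 3.100
  c=11: 11 × 0.24 = 2.640
Maximum at c = 8 (4.080 weaned pups).

8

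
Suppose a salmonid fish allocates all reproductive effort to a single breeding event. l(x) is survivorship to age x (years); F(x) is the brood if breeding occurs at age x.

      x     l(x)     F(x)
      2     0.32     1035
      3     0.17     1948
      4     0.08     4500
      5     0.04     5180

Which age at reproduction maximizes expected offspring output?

4

Expected offspring if breeding at age x = l(x) × F(x):
  age 2: 0.32 × 1035 = 331.200
  age 3: 0.17 × 1948 = 331.160
  age 4: 0.08 × 4500 = 360.000
  age 5: 0.04 × 5180 = 207.200
Maximum at age 4 (360.000).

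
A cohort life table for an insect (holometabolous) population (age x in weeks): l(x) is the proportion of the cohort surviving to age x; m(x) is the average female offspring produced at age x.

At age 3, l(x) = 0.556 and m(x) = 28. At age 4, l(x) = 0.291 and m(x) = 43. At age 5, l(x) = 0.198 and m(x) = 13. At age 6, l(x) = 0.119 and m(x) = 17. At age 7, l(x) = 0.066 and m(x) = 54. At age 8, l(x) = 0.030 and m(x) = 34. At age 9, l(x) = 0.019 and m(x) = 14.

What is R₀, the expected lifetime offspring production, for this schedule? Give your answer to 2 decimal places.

37.53

R₀ = Σ l(x) m(x):
  age 3: 0.556 × 28 = 15.5680
  age 4: 0.291 × 43 = 12.5130
  age 5: 0.198 × 13 = 2.5740
  age 6: 0.119 × 17 = 2.0230
  age 7: 0.066 × 54 = 3.5640
  age 8: 0.030 × 34 = 1.0200
  age 9: 0.019 × 14 = 0.2660
R₀ = 15.5680 + 12.5130 + 2.5740 + 2.0230 + 3.5640 + 1.0200 + 0.2660 = 37.5280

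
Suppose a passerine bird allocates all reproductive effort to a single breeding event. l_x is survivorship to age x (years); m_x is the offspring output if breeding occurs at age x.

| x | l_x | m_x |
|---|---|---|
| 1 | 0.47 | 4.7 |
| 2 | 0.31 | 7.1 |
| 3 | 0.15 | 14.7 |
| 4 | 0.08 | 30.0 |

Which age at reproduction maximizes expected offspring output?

Expected offspring if breeding at age x = l_x × m_x:
  age 1: 0.47 × 4.7 = 2.209
  age 2: 0.31 × 7.1 = 2.201
  age 3: 0.15 × 14.7 = 2.205
  age 4: 0.08 × 30.0 = 2.400
Maximum at age 4 (2.400).

4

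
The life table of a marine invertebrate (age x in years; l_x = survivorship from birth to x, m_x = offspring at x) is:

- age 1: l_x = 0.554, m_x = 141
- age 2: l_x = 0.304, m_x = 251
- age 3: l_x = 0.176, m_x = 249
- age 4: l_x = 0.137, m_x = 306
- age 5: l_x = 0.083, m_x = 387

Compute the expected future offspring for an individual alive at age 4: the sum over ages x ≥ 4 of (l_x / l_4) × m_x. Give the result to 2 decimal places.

540.46

l_4 = 0.137. Conditional survival from age 4 to x is l_x / l_4.
  x=4: (0.137/0.137) × 306 = 306.0000
  x=5: (0.083/0.137) × 387 = 234.4599
Sum = 306.0000 + 234.4599 = 540.4599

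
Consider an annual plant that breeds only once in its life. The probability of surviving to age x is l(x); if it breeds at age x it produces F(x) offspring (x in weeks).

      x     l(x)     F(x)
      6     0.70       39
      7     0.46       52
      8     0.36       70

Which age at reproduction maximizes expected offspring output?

Expected offspring if breeding at age x = l(x) × F(x):
  age 6: 0.70 × 39 = 27.300
  age 7: 0.46 × 52 = 23.920
  age 8: 0.36 × 70 = 25.200
Maximum at age 6 (27.300).

6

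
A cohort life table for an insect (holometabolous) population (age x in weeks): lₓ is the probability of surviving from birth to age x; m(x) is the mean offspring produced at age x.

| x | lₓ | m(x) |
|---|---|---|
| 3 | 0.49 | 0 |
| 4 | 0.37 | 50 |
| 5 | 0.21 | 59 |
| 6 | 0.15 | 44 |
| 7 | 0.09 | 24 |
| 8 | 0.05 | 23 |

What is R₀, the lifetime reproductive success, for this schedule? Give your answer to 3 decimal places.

40.800

R₀ = Σ lₓ m(x):
  age 3: 0.49 × 0 = 0.0000
  age 4: 0.37 × 50 = 18.5000
  age 5: 0.21 × 59 = 12.3900
  age 6: 0.15 × 44 = 6.6000
  age 7: 0.09 × 24 = 2.1600
  age 8: 0.05 × 23 = 1.1500
R₀ = 0.0000 + 18.5000 + 12.3900 + 6.6000 + 2.1600 + 1.1500 = 40.8000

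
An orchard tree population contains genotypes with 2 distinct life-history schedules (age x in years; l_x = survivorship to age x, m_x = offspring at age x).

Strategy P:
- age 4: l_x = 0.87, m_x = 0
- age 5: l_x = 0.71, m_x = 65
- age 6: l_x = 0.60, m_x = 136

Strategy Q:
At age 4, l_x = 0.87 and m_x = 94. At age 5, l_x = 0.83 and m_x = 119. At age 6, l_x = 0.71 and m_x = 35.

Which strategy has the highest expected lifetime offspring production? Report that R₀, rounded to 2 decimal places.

205.40

Strategy P: R₀ = 0.87×0 + 0.71×65 + 0.60×136 = 127.7500
Strategy Q: R₀ = 0.87×94 + 0.83×119 + 0.71×35 = 205.4000
Highest R₀: strategy Q with 205.4000.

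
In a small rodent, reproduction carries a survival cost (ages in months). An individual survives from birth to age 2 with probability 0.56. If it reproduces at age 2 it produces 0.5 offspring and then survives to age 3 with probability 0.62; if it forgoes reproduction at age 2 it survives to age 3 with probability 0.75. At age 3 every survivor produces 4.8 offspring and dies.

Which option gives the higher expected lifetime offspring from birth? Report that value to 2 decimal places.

breed at age 2: R₀ = 0.56 × (0.5 + 0.62 × 4.8) = 0.56 × 3.4760 = 1.9466
delay to age 3: R₀ = 0.56 × (0.75 × 4.8) = 0.56 × 3.6000 = 2.0160
Higher: delay to age 3 (2.0160).

2.02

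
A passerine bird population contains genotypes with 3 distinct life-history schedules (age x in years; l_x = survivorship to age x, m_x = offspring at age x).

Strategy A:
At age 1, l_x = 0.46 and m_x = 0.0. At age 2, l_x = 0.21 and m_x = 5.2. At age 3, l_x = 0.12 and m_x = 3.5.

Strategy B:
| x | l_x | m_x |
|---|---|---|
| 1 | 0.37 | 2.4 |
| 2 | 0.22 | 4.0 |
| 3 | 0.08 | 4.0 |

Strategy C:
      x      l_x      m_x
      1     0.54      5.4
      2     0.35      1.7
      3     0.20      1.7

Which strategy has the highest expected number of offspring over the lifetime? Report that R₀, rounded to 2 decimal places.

3.85

Strategy A: R₀ = 0.46×0.0 + 0.21×5.2 + 0.12×3.5 = 1.5120
Strategy B: R₀ = 0.37×2.4 + 0.22×4.0 + 0.08×4.0 = 2.0880
Strategy C: R₀ = 0.54×5.4 + 0.35×1.7 + 0.20×1.7 = 3.8510
Highest R₀: strategy C with 3.8510.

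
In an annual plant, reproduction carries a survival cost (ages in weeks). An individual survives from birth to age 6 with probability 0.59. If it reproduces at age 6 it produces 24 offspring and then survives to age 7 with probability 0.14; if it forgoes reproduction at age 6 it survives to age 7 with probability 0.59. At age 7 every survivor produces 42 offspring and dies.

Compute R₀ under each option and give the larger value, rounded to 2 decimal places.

17.63

breed at age 6: R₀ = 0.59 × (24 + 0.14 × 42) = 0.59 × 29.8800 = 17.6292
delay to age 7: R₀ = 0.59 × (0.59 × 42) = 0.59 × 24.7800 = 14.6202
Higher: breed at age 6 (17.6292).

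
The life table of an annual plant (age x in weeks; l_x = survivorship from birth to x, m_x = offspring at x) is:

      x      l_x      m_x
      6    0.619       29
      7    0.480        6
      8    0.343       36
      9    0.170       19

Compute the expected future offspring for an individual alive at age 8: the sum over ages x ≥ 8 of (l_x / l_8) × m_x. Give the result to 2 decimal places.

l_8 = 0.343. Conditional survival from age 8 to x is l_x / l_8.
  x=8: (0.343/0.343) × 36 = 36.0000
  x=9: (0.170/0.343) × 19 = 9.4169
Sum = 36.0000 + 9.4169 = 45.4169

45.42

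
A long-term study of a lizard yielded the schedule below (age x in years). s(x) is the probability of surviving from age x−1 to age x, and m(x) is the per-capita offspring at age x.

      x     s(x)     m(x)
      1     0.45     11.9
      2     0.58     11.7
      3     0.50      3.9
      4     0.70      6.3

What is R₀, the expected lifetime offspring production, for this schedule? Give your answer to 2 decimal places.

9.49

Survivorship from birth: l_x = s_1·s_2·…·s_x.
  l_1 = 0.45000
  l_2 = 0.26100
  l_3 = 0.13050
  l_4 = 0.09135
R₀ = Σ l_x m(x):
  age 1: 0.45000 × 11.9 = 5.3550
  age 2: 0.26100 × 11.7 = 3.0537
  age 3: 0.13050 × 3.9 = 0.5090
  age 4: 0.09135 × 6.3 = 0.5755
R₀ = 5.3550 + 3.0537 + 0.5090 + 0.5755 = 9.4932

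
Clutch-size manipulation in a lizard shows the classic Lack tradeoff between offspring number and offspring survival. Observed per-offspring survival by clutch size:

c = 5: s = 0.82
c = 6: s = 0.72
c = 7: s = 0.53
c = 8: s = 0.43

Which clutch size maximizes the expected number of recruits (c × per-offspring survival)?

Expected recruits = c × s(c):
  c=5: 5 × 0.82 = 4.100
  c=6: 6 × 0.72 = 4.320
  c=7: 7 × 0.53 = 3.710
  c=8: 8 × 0.43 = 3.440
Maximum at c = 6 (4.320 recruits).

6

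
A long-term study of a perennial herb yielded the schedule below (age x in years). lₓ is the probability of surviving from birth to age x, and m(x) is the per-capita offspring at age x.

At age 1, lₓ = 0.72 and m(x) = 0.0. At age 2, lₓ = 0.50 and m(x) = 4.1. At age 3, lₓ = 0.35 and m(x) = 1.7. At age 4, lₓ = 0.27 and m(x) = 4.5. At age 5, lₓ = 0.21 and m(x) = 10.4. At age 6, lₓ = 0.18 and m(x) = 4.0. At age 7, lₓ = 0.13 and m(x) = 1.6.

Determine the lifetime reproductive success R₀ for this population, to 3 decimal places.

R₀ = Σ lₓ m(x):
  age 1: 0.72 × 0.0 = 0.0000
  age 2: 0.50 × 4.1 = 2.0500
  age 3: 0.35 × 1.7 = 0.5950
  age 4: 0.27 × 4.5 = 1.2150
  age 5: 0.21 × 10.4 = 2.1840
  age 6: 0.18 × 4.0 = 0.7200
  age 7: 0.13 × 1.6 = 0.2080
R₀ = 0.0000 + 2.0500 + 0.5950 + 1.2150 + 2.1840 + 0.7200 + 0.2080 = 6.9720

6.972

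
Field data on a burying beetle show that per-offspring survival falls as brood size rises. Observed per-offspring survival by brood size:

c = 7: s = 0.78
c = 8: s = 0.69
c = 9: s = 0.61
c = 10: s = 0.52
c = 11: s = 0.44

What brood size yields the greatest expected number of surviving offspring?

8

Expected surviving offspring = c × s(c):
  c=7: 7 × 0.78 = 5.460
  c=8: 8 × 0.69 = 5.520
  c=9: 9 × 0.61 = 5.490
  c=10: 10 × 0.52 = 5.200
  c=11: 11 × 0.44 = 4.840
Maximum at c = 8 (5.520 surviving offspring).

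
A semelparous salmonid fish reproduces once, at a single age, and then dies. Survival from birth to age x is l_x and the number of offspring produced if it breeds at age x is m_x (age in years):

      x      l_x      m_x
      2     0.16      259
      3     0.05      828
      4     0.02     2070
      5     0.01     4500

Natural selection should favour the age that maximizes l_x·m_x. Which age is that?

Expected offspring if breeding at age x = l_x × m_x:
  age 2: 0.16 × 259 = 41.440
  age 3: 0.05 × 828 = 41.400
  age 4: 0.02 × 2070 = 41.400
  age 5: 0.01 × 4500 = 45.000
Maximum at age 5 (45.000).

5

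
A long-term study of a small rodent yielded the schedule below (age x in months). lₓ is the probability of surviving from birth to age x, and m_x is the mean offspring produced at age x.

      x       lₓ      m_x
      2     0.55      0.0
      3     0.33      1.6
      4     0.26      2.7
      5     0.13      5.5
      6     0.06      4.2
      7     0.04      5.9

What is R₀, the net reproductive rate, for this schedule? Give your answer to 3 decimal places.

R₀ = Σ lₓ m_x:
  age 2: 0.55 × 0.0 = 0.0000
  age 3: 0.33 × 1.6 = 0.5280
  age 4: 0.26 × 2.7 = 0.7020
  age 5: 0.13 × 5.5 = 0.7150
  age 6: 0.06 × 4.2 = 0.2520
  age 7: 0.04 × 5.9 = 0.2360
R₀ = 0.0000 + 0.5280 + 0.7020 + 0.7150 + 0.2520 + 0.2360 = 2.4330

2.433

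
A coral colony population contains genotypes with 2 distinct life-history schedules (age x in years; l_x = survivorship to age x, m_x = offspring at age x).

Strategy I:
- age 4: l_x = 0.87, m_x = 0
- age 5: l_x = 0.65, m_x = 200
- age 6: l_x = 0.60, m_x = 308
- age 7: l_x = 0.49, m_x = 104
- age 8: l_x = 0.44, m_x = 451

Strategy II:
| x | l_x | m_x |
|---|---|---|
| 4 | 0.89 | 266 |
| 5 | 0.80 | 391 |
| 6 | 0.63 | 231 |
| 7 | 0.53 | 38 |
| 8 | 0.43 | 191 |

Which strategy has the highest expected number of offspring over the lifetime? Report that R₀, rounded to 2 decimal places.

Strategy I: R₀ = 0.87×0 + 0.65×200 + 0.60×308 + 0.49×104 + 0.44×451 = 564.2000
Strategy II: R₀ = 0.89×266 + 0.80×391 + 0.63×231 + 0.53×38 + 0.43×191 = 797.3400
Highest R₀: strategy II with 797.3400.

797.34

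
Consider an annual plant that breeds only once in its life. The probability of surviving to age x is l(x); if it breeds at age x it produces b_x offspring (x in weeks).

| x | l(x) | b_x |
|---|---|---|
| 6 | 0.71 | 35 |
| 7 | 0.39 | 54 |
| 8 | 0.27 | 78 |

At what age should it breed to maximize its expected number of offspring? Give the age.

Expected offspring if breeding at age x = l(x) × b_x:
  age 6: 0.71 × 35 = 24.850
  age 7: 0.39 × 54 = 21.060
  age 8: 0.27 × 78 = 21.060
Maximum at age 6 (24.850).

6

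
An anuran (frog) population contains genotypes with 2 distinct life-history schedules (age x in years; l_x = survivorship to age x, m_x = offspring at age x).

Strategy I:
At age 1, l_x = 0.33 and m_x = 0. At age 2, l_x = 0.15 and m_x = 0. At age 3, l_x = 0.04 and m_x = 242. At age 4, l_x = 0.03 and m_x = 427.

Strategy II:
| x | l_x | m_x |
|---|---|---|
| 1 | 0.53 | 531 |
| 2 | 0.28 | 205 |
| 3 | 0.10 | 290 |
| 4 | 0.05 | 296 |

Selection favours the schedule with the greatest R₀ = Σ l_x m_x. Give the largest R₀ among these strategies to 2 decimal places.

Strategy I: R₀ = 0.33×0 + 0.15×0 + 0.04×242 + 0.03×427 = 22.4900
Strategy II: R₀ = 0.53×531 + 0.28×205 + 0.10×290 + 0.05×296 = 382.6300
Highest R₀: strategy II with 382.6300.

382.63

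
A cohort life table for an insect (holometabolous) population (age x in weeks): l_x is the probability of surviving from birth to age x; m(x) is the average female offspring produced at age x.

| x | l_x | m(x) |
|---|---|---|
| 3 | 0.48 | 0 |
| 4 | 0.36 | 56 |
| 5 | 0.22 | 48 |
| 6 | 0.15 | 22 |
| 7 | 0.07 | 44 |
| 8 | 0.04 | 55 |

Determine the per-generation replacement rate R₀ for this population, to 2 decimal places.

R₀ = Σ l_x m(x):
  age 3: 0.48 × 0 = 0.0000
  age 4: 0.36 × 56 = 20.1600
  age 5: 0.22 × 48 = 10.5600
  age 6: 0.15 × 22 = 3.3000
  age 7: 0.07 × 44 = 3.0800
  age 8: 0.04 × 55 = 2.2000
R₀ = 0.0000 + 20.1600 + 10.5600 + 3.3000 + 3.0800 + 2.2000 = 39.3000

39.30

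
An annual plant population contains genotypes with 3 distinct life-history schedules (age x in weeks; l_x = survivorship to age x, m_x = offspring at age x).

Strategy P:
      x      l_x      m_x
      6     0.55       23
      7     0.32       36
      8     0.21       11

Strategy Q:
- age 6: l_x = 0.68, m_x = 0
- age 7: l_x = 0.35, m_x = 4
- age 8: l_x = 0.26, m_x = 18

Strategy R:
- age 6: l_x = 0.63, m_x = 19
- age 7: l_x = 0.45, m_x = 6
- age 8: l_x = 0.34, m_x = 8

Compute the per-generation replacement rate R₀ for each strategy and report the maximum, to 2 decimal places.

26.48

Strategy P: R₀ = 0.55×23 + 0.32×36 + 0.21×11 = 26.4800
Strategy Q: R₀ = 0.68×0 + 0.35×4 + 0.26×18 = 6.0800
Strategy R: R₀ = 0.63×19 + 0.45×6 + 0.34×8 = 17.3900
Highest R₀: strategy P with 26.4800.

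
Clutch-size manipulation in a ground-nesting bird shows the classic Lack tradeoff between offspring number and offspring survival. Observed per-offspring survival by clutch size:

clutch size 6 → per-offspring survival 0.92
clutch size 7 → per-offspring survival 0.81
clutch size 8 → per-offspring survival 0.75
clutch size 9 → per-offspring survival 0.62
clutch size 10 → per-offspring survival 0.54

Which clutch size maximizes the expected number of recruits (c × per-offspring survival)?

8

Expected recruits = c × s(c):
  c=6: 6 × 0.92 = 5.520
  c=7: 7 × 0.81 = 5.670
  c=8: 8 × 0.75 = 6.000
  c=9: 9 × 0.62 = 5.580
  c=10: 10 × 0.54 = 5.400
Maximum at c = 8 (6.000 recruits).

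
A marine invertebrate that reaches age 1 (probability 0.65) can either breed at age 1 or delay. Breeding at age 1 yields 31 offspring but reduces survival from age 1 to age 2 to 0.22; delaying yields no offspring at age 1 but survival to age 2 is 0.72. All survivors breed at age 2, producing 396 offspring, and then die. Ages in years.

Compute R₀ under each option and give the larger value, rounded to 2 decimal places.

185.33

breed at age 1: R₀ = 0.65 × (31 + 0.22 × 396) = 0.65 × 118.1200 = 76.7780
delay to age 2: R₀ = 0.65 × (0.72 × 396) = 0.65 × 285.1200 = 185.3280
Higher: delay to age 2 (185.3280).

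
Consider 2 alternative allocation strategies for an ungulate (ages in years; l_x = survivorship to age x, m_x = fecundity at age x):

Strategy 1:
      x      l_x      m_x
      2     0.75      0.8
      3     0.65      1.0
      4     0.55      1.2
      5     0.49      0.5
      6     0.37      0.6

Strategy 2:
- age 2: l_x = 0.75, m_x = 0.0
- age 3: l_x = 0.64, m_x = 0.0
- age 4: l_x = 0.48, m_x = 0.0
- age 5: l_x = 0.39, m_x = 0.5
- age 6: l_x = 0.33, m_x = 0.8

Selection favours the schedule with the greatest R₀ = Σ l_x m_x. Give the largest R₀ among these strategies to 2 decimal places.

Strategy 1: R₀ = 0.75×0.8 + 0.65×1.0 + 0.55×1.2 + 0.49×0.5 + 0.37×0.6 = 2.3770
Strategy 2: R₀ = 0.75×0.0 + 0.64×0.0 + 0.48×0.0 + 0.39×0.5 + 0.33×0.8 = 0.4590
Highest R₀: strategy 1 with 2.3770.

2.38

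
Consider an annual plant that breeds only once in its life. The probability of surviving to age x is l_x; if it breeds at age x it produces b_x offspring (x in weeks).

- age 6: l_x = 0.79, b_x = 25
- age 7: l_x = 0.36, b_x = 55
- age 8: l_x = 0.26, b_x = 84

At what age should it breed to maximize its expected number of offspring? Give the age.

Expected offspring if breeding at age x = l_x × b_x:
  age 6: 0.79 × 25 = 19.750
  age 7: 0.36 × 55 = 19.800
  age 8: 0.26 × 84 = 21.840
Maximum at age 8 (21.840).

8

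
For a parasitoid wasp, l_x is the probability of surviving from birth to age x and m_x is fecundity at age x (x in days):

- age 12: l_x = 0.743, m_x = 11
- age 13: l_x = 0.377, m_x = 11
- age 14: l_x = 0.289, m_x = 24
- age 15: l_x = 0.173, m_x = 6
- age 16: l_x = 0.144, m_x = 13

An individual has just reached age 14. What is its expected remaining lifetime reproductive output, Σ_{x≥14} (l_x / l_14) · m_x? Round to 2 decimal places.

l_14 = 0.289. Conditional survival from age 14 to x is l_x / l_14.
  x=14: (0.289/0.289) × 24 = 24.0000
  x=15: (0.173/0.289) × 6 = 3.5917
  x=16: (0.144/0.289) × 13 = 6.4775
Sum = 24.0000 + 3.5917 + 6.4775 = 34.0692

34.07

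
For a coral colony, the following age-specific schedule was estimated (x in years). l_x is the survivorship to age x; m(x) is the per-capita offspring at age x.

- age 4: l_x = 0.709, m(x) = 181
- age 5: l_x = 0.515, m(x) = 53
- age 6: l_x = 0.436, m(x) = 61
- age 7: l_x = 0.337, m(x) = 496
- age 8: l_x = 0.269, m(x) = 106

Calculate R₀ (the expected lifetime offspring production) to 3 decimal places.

377.886

R₀ = Σ l_x m(x):
  age 4: 0.709 × 181 = 128.3290
  age 5: 0.515 × 53 = 27.2950
  age 6: 0.436 × 61 = 26.5960
  age 7: 0.337 × 496 = 167.1520
  age 8: 0.269 × 106 = 28.5140
R₀ = 128.3290 + 27.2950 + 26.5960 + 167.1520 + 28.5140 = 377.8860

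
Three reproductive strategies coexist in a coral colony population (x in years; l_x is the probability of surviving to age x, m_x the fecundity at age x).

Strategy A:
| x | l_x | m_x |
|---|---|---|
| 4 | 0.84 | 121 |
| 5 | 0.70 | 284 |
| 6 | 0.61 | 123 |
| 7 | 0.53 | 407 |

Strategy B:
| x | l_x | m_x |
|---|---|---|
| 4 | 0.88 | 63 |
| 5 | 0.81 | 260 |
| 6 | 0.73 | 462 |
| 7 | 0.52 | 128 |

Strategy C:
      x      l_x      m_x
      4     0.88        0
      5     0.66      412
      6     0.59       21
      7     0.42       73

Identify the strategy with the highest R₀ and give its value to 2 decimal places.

Strategy A: R₀ = 0.84×121 + 0.70×284 + 0.61×123 + 0.53×407 = 591.1800
Strategy B: R₀ = 0.88×63 + 0.81×260 + 0.73×462 + 0.52×128 = 669.8600
Strategy C: R₀ = 0.88×0 + 0.66×412 + 0.59×21 + 0.42×73 = 314.9700
Highest R₀: strategy B with 669.8600.

669.86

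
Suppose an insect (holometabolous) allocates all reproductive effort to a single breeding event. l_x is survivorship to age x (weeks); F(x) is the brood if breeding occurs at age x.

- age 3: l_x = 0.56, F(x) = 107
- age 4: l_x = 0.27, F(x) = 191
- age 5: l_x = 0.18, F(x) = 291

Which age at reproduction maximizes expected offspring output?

3

Expected offspring if breeding at age x = l_x × F(x):
  age 3: 0.56 × 107 = 59.920
  age 4: 0.27 × 191 = 51.570
  age 5: 0.18 × 291 = 52.380
Maximum at age 3 (59.920).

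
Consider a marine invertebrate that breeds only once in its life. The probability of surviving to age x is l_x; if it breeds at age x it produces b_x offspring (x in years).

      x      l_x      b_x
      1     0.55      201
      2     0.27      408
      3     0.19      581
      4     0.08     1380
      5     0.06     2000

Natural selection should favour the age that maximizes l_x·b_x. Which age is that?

5

Expected offspring if breeding at age x = l_x × b_x:
  age 1: 0.55 × 201 = 110.550
  age 2: 0.27 × 408 = 110.160
  age 3: 0.19 × 581 = 110.390
  age 4: 0.08 × 1380 = 110.400
  age 5: 0.06 × 2000 = 120.000
Maximum at age 5 (120.000).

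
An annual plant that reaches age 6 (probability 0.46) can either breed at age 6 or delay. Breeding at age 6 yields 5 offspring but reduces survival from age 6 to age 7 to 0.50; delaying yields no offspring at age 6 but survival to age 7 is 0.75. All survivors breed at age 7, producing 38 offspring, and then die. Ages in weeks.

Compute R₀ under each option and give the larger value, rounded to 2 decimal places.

breed at age 6: R₀ = 0.46 × (5 + 0.50 × 38) = 0.46 × 24.0000 = 11.0400
delay to age 7: R₀ = 0.46 × (0.75 × 38) = 0.46 × 28.5000 = 13.1100
Higher: delay to age 7 (13.1100).

13.11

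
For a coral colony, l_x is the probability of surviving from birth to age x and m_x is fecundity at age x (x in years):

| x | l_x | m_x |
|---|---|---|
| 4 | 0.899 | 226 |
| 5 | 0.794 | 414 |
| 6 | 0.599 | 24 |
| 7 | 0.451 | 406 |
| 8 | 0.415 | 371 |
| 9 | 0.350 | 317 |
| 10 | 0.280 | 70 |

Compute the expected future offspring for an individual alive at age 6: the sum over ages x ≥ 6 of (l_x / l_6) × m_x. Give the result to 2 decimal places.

804.67

l_6 = 0.599. Conditional survival from age 6 to x is l_x / l_6.
  x=6: (0.599/0.599) × 24 = 24.0000
  x=7: (0.451/0.599) × 406 = 305.6861
  x=8: (0.415/0.599) × 371 = 257.0367
  x=9: (0.350/0.599) × 317 = 185.2254
  x=10: (0.280/0.599) × 70 = 32.7212
Sum = 24.0000 + 305.6861 + 257.0367 + 185.2254 + 32.7212 = 804.6694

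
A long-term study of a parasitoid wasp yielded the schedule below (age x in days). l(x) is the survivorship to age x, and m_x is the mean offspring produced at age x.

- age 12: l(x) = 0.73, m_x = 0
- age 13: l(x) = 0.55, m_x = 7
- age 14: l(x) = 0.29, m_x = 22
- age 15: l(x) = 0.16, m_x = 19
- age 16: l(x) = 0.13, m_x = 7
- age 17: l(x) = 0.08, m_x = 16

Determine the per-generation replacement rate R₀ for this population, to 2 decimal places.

15.46

R₀ = Σ l(x) m_x:
  age 12: 0.73 × 0 = 0.0000
  age 13: 0.55 × 7 = 3.8500
  age 14: 0.29 × 22 = 6.3800
  age 15: 0.16 × 19 = 3.0400
  age 16: 0.13 × 7 = 0.9100
  age 17: 0.08 × 16 = 1.2800
R₀ = 0.0000 + 3.8500 + 6.3800 + 3.0400 + 0.9100 + 1.2800 = 15.4600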